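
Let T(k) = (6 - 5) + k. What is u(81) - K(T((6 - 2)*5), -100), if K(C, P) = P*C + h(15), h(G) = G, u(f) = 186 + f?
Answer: 2352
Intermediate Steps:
T(k) = 1 + k
K(C, P) = 15 + C*P (K(C, P) = P*C + 15 = C*P + 15 = 15 + C*P)
u(81) - K(T((6 - 2)*5), -100) = (186 + 81) - (15 + (1 + (6 - 2)*5)*(-100)) = 267 - (15 + (1 + 4*5)*(-100)) = 267 - (15 + (1 + 20)*(-100)) = 267 - (15 + 21*(-100)) = 267 - (15 - 2100) = 267 - 1*(-2085) = 267 + 2085 = 2352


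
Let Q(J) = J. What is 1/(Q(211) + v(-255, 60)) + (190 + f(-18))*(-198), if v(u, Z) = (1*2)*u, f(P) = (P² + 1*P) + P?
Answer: -28298557/299 ≈ -94644.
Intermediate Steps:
f(P) = P² + 2*P (f(P) = (P² + P) + P = (P + P²) + P = P² + 2*P)
v(u, Z) = 2*u
1/(Q(211) + v(-255, 60)) + (190 + f(-18))*(-198) = 1/(211 + 2*(-255)) + (190 - 18*(2 - 18))*(-198) = 1/(211 - 510) + (190 - 18*(-16))*(-198) = 1/(-299) + (190 + 288)*(-198) = -1/299 + 478*(-198) = -1/299 - 94644 = -28298557/299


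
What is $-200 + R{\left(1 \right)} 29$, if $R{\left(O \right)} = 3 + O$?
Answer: $-84$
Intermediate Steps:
$-200 + R{\left(1 \right)} 29 = -200 + \left(3 + 1\right) 29 = -200 + 4 \cdot 29 = -200 + 116 = -84$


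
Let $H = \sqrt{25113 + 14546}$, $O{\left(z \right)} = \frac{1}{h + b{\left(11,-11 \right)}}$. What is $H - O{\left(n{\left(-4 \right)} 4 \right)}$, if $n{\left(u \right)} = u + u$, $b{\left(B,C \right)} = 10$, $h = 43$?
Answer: $- \frac{1}{53} + \sqrt{39659} \approx 199.13$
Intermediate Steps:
$n{\left(u \right)} = 2 u$
$O{\left(z \right)} = \frac{1}{53}$ ($O{\left(z \right)} = \frac{1}{43 + 10} = \frac{1}{53}$)
$H = \sqrt{39659} \approx 199.15$
$H - O{\left(n{\left(-4 \right)} 4 \right)} = \sqrt{39659} - \frac{1}{53} = - \frac{1}{53} + \sqrt{39659}$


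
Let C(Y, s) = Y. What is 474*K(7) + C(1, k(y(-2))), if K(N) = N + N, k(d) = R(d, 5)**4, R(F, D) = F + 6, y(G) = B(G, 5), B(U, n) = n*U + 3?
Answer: 6637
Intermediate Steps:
B(U, n) = 3 + U*n (B(U, n) = U*n + 3 = 3 + U*n)
y(G) = 3 + 5*G (y(G) = 3 + G*5 = 3 + 5*G)
R(F, D) = 6 + F
k(d) = (6 + d)**4
K(N) = 2*N
474*K(7) + C(1, k(y(-2))) = 474*(2*7) + 1 = 474*14 + 1 = 6636 + 1 = 6637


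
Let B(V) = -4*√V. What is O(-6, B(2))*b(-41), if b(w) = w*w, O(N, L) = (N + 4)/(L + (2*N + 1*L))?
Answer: 5043/2 - 1681*√2 ≈ 144.21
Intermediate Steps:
O(N, L) = (4 + N)/(2*L + 2*N) (O(N, L) = (4 + N)/(L + (2*N + L)) = (4 + N)/(L + (L + 2*N)) = (4 + N)/(2*L + 2*N))
b(w) = w²
O(-6, B(2))*b(-41) = ((2 + (½)*(-6))/(-4*√2 - 6))*(-41)² = ((2 - 3)/(-6 - 4*√2))*1681 = (-1/(-6 - 4*√2))*1681 = -1/(-6 - 4*√2)*1681 = -1681/(-6 - 4*√2)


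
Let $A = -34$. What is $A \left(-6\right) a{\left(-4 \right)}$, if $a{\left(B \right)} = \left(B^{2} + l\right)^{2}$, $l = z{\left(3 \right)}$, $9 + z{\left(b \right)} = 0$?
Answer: $9996$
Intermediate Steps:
$z{\left(b \right)} = -9$ ($z{\left(b \right)} = -9 + 0 = -9$)
$l = -9$
$a{\left(B \right)} = \left(-9 + B^{2}\right)^{2}$ ($a{\left(B \right)} = \left(B^{2} - 9\right)^{2} = \left(-9 + B^{2}\right)^{2}$)
$A \left(-6\right) a{\left(-4 \right)} = \left(-34\right) \left(-6\right) \left(-9 + \left(-4\right)^{2}\right)^{2} = 204 \left(-9 + 16\right)^{2} = 204 \cdot 7^{2} = 204 \cdot 49 = 9996$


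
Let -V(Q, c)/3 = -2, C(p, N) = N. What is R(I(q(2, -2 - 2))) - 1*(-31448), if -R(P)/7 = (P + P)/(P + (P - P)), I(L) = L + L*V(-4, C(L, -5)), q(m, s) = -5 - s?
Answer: 31434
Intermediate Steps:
V(Q, c) = 6 (V(Q, c) = -3*(-2) = 6)
I(L) = 7*L (I(L) = L + L*6 = L + 6*L = 7*L)
R(P) = -14 (R(P) = -7*(P + P)/(P + (P - P)) = -7*2*P/(P + 0) = -7*2*P/P = -7*2 = -14)
R(I(q(2, -2 - 2))) - 1*(-31448) = -14 - 1*(-31448) = -14 + 31448 = 31434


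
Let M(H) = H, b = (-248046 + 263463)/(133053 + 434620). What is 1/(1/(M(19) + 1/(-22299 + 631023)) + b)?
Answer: 6565567973461/523865454921 ≈ 12.533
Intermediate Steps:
b = 15417/567673 ≈ 0.027158
1/(1/(M(19) + 1/(-22299 + 631023)) + b) = 1/(1/(19 + 1/(-22299 + 631023)) + 15417/567673) = 1/(1/(19 + 1/608724) + 15417/567673) = 1/(1/(11565757/608724) + 15417/567673) = 1/(608724/11565757 + 15417/567673) = 1/(523865454921/6565567973461) = 6565567973461/523865454921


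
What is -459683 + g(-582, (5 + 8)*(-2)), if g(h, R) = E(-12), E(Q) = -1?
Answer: -459684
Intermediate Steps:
g(h, R) = -1
-459683 + g(-582, (5 + 8)*(-2)) = -459683 - 1 = -459684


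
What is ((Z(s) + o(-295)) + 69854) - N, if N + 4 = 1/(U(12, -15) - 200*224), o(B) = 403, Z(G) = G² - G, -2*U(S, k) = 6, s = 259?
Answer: 6141729650/44803 ≈ 1.3708e+5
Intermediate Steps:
U(S, k) = -3 (U(S, k) = -½*6 = -3)
N = -179213/44803 (N = -4 + 1/(-3 - 200*224) = -4 + 1/(-3 - 44800) = -4 + 1/(-44803) = -4 - 1/44803 = -179213/44803 ≈ -4.0000)
((Z(s) + o(-295)) + 69854) - N = ((259*(-1 + 259) + 403) + 69854) - 1*(-179213/44803) = ((259*258 + 403) + 69854) + 179213/44803 = ((66822 + 403) + 69854) + 179213/44803 = (67225 + 69854) + 179213/44803 = 137079 + 179213/44803 = 6141729650/44803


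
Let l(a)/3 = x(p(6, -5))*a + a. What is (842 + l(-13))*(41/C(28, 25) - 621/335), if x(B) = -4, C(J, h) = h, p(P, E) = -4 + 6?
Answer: -343322/1675 ≈ -204.97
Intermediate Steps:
p(P, E) = 2
l(a) = -9*a (l(a) = 3*(-4*a + a) = 3*(-3*a) = -9*a)
(842 + l(-13))*(41/C(28, 25) - 621/335) = (842 - 9*(-13))*(41/25 - 621/335) = (842 + 117)*(41*(1/25) - 621*1/335) = 959*(41/25 - 621/335) = 959*(-358/1675) = -343322/1675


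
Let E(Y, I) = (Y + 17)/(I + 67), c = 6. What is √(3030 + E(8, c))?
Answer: √16148695/73 ≈ 55.049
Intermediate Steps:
E(Y, I) = (17 + Y)/(67 + I)
√(3030 + E(8, c)) = √(3030 + (17 + 8)/(67 + 6)) = √(3030 + 25/73) = √(221215/73) = √16148695/73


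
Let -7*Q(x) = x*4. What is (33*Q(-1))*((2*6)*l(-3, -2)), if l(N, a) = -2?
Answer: -3168/7 ≈ -452.57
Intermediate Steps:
Q(x) = -4*x/7 (Q(x) = -x*4/7 = -4*x/7)
(33*Q(-1))*((2*6)*l(-3, -2)) = (33*(-4/7*(-1)))*((2*6)*(-2)) = (33*(4/7))*(12*(-2)) = (132/7)*(-24) = -3168/7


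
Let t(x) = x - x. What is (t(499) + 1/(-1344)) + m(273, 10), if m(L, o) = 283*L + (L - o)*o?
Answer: 107370815/1344 ≈ 79889.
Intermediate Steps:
m(L, o) = 283*L + o*(L - o)
t(x) = 0
(t(499) + 1/(-1344)) + m(273, 10) = (0 + 1/(-1344)) + (-1*10**2 + 283*273 + 273*10) = (0 - 1/1344) + (-1*100 + 77259 + 2730) = -1/1344 + (-100 + 77259 + 2730) = -1/1344 + 79889 = 107370815/1344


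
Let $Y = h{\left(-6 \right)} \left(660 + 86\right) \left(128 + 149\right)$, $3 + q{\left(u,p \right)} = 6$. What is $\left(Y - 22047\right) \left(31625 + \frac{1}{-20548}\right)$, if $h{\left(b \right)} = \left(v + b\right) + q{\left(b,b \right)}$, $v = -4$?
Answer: $- \frac{954302730831959}{20548} \approx -4.6443 \cdot 10^{10}$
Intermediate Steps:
$q{\left(u,p \right)} = 3$ ($q{\left(u,p \right)} = -3 + 6 = 3$)
$h{\left(b \right)} = -1 + b$ ($h{\left(b \right)} = \left(-4 + b\right) + 3 = -1 + b$)
$Y = -1446494$ ($Y = \left(-1 - 6\right) \left(660 + 86\right) \left(128 + 149\right) = - 7 \cdot 746 \cdot 277 = \left(-7\right) 206642 = -1446494$)
$\left(Y - 22047\right) \left(31625 + \frac{1}{-20548}\right) = \left(-1446494 - 22047\right) \left(31625 + \frac{1}{-20548}\right) = - 1468541 \left(31625 - \frac{1}{20548}\right) = \left(-1468541\right) \frac{649830499}{20548} = - \frac{954302730831959}{20548}$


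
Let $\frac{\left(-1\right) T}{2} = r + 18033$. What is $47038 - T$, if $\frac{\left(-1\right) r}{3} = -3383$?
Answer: $103402$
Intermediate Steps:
$r = 10149$ ($r = \left(-3\right) \left(-3383\right) = 10149$)
$T = -56364$ ($T = - 2 \left(10149 + 18033\right) = \left(-2\right) 28182 = -56364$)
$47038 - T = 47038 - -56364 = 47038 + 56364 = 103402$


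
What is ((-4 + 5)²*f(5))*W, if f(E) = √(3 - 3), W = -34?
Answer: 0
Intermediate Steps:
f(E) = 0 (f(E) = √0 = 0)
((-4 + 5)²*f(5))*W = ((-4 + 5)²*0)*(-34) = (1²*0)*(-34) = (1*0)*(-34) = 0*(-34) = 0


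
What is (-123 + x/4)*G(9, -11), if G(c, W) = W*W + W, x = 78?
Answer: -11385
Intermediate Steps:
G(c, W) = W + W**2 (G(c, W) = W**2 + W = W + W**2)
(-123 + x/4)*G(9, -11) = (-123 + 78/4)*(-11*(1 - 11)) = (-123 + 78*(1/4))*(-11*(-10)) = (-123 + 39/2)*110 = -207/2*110 = -11385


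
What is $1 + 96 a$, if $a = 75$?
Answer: $7201$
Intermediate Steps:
$1 + 96 a = 1 + 96 \cdot 75 = 1 + 7200 = 7201$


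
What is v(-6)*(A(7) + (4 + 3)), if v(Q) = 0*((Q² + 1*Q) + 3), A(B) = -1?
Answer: 0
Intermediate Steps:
v(Q) = 0 (v(Q) = 0*((Q² + Q) + 3) = 0*((Q + Q²) + 3) = 0*(3 + Q + Q²) = 0)
v(-6)*(A(7) + (4 + 3)) = 0*(-1 + (4 + 3)) = 0*(-1 + 7) = 0*6 = 0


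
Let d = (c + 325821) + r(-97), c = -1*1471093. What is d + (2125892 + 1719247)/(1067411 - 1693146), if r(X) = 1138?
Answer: -715928533629/625735 ≈ -1.1441e+6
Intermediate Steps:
c = -1471093
d = -1144134 (d = (-1471093 + 325821) + 1138 = -1145272 + 1138 = -1144134)
d + (2125892 + 1719247)/(1067411 - 1693146) = -1144134 + (2125892 + 1719247)/(1067411 - 1693146) = -1144134 + 3845139/(-625735) = -1144134 + 3845139*(-1/625735) = -1144134 - 3845139/625735 = -715928533629/625735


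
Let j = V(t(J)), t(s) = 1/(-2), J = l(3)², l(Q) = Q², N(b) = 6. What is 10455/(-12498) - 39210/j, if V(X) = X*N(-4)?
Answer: 54446135/4166 ≈ 13069.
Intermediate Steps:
J = 81 (J = (3²)² = 9² = 81)
t(s) = -½
V(X) = 6*X (V(X) = X*6 = 6*X)
j = -3 (j = 6*(-½) = -3)
10455/(-12498) - 39210/j = 10455/(-12498) - 39210/(-3) = 10455*(-1/12498) - 39210*(-⅓) = -3485/4166 + 13070 = 54446135/4166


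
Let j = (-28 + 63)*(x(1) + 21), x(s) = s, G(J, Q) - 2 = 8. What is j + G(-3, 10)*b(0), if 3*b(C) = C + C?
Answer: 770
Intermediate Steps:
G(J, Q) = 10 (G(J, Q) = 2 + 8 = 10)
b(C) = 2*C/3 (b(C) = (C + C)/3 = (2*C)/3 = 2*C/3)
j = 770 (j = (-28 + 63)*(1 + 21) = 35*22 = 770)
j + G(-3, 10)*b(0) = 770 + 10*((⅔)*0) = 770 + 10*0 = 770 + 0 = 770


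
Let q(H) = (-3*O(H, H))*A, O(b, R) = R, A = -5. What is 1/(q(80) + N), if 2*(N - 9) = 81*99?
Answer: 2/10437 ≈ 0.00019163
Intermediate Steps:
q(H) = 15*H (q(H) = -3*H*(-5) = 15*H)
N = 8037/2 (N = 9 + (81*99)/2 = 9 + (½)*8019 = 9 + 8019/2 = 8037/2 ≈ 4018.5)
1/(q(80) + N) = 1/(15*80 + 8037/2) = 1/(1200 + 8037/2) = 1/(10437/2) = 2/10437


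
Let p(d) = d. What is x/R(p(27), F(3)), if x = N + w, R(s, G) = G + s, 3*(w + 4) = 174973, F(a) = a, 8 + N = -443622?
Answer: -1155929/90 ≈ -12844.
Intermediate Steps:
N = -443630 (N = -8 - 443622 = -443630)
w = 174961/3 (w = -4 + (⅓)*174973 = -4 + 174973/3 = 174961/3 ≈ 58320.)
x = -1155929/3 (x = -443630 + 174961/3 = -1155929/3 ≈ -3.8531e+5)
x/R(p(27), F(3)) = -1155929/(3*(3 + 27)) = -1155929/3/30 = -1155929/3*1/30 = -1155929/90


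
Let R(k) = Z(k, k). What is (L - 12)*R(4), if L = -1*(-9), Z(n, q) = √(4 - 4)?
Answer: 0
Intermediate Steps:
Z(n, q) = 0 (Z(n, q) = √0 = 0)
L = 9
R(k) = 0
(L - 12)*R(4) = (9 - 12)*0 = -3*0 = 0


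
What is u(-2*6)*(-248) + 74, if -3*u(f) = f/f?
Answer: 470/3 ≈ 156.67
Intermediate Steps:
u(f) = -⅓ (u(f) = -f/(3*f) = -⅓*1 = -⅓)
u(-2*6)*(-248) + 74 = -⅓*(-248) + 74 = 248/3 + 74 = 470/3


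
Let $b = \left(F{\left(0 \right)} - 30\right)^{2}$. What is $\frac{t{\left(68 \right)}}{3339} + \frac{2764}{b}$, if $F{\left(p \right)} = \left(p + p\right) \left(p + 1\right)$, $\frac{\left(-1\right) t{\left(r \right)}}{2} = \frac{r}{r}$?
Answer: $\frac{28479}{9275} \approx 3.0705$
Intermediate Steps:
$t{\left(r \right)} = -2$ ($t{\left(r \right)} = - 2 \frac{r}{r} = \left(-2\right) 1 = -2$)
$F{\left(p \right)} = 2 p \left(1 + p\right)$
$b = 900$ ($b = \left(2 \cdot 0 \left(1 + 0\right) - 30\right)^{2} = \left(2 \cdot 0 \cdot 1 - 30\right)^{2} = \left(0 - 30\right)^{2} = \left(-30\right)^{2} = 900$)
$\frac{t{\left(68 \right)}}{3339} + \frac{2764}{b} = - \frac{2}{3339} + \frac{2764}{900} = \left(-2\right) \frac{1}{3339} + 2764 \cdot \frac{1}{900} = - \frac{2}{3339} + \frac{691}{225} = \frac{28479}{9275}$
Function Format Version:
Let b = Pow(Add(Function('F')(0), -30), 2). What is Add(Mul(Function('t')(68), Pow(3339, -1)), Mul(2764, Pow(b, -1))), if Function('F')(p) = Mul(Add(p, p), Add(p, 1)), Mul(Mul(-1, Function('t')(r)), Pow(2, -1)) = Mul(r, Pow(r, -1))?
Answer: Rational(28479, 9275) ≈ 3.0705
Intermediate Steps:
Function('t')(r) = -2 (Function('t')(r) = Mul(-2, Mul(r, Pow(r, -1))) = Mul(-2, 1) = -2)
Function('F')(p) = Mul(2, p, Add(1, p)) (Function('F')(p) = Mul(Mul(2, p), Add(1, p)) = Mul(2, p, Add(1, p)))
b = 900 (b = Pow(Add(Mul(2, 0, Add(1, 0)), -30), 2) = Pow(Add(Mul(2, 0, 1), -30), 2) = Pow(Add(0, -30), 2) = Pow(-30, 2) = 900)
Add(Mul(Function('t')(68), Pow(3339, -1)), Mul(2764, Pow(b, -1))) = Add(Mul(-2, Pow(3339, -1)), Mul(2764, Pow(900, -1))) = Add(Mul(-2, Rational(1, 3339)), Mul(2764, Rational(1, 900))) = Add(Rational(-2, 3339), Rational(691, 225)) = Rational(28479, 9275)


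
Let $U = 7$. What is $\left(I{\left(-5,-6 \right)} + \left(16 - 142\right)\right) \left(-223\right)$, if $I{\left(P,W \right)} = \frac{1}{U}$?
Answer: $\frac{196463}{7} \approx 28066.0$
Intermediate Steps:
$I{\left(P,W \right)} = \frac{1}{7}$
$\left(I{\left(-5,-6 \right)} + \left(16 - 142\right)\right) \left(-223\right) = \left(\frac{1}{7} + \left(16 - 142\right)\right) \left(-223\right) = \left(\frac{1}{7} - 126\right) \left(-223\right) = \left(- \frac{881}{7}\right) \left(-223\right) = \frac{196463}{7}$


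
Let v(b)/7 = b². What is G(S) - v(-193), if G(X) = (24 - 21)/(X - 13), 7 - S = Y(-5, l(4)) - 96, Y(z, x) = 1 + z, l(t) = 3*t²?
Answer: -24509839/94 ≈ -2.6074e+5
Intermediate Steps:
v(b) = 7*b²
S = 107 (S = 7 - ((1 - 5) - 96) = 7 - (-4 - 96) = 7 - 1*(-100) = 7 + 100 = 107)
G(X) = 3/(-13 + X)
G(S) - v(-193) = 3/(-13 + 107) - 7*(-193)² = 3/94 - 7*37249 = 3*(1/94) - 1*260743 = 3/94 - 260743 = -24509839/94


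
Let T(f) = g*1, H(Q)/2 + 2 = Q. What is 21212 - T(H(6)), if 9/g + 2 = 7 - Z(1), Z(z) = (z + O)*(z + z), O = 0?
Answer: 21209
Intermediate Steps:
Z(z) = 2*z**2 (Z(z) = (z + 0)*(z + z) = z*(2*z) = 2*z**2)
H(Q) = -4 + 2*Q
g = 3 (g = 9/(-2 + (7 - 2*1**2)) = 9/(-2 + (7 - 2)) = 9/(-2 + 5) = 9/3 = 9*(1/3) = 3)
T(f) = 3 (T(f) = 3*1 = 3)
21212 - T(H(6)) = 21212 - 1*3 = 21212 - 3 = 21209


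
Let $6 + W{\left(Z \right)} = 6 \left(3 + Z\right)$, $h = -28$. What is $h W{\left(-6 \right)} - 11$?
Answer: $661$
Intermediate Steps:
$W{\left(Z \right)} = 12 + 6 Z$ ($W{\left(Z \right)} = -6 + 6 \left(3 + Z\right) = -6 + \left(18 + 6 Z\right) = 12 + 6 Z$)
$h W{\left(-6 \right)} - 11 = - 28 \left(12 + 6 \left(-6\right)\right) - 11 = - 28 \left(12 - 36\right) - 11 = \left(-28\right) \left(-24\right) - 11 = 672 - 11 = 661$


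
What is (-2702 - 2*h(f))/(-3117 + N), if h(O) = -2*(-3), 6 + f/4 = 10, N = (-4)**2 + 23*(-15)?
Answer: 1357/1723 ≈ 0.78758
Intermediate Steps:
N = -329 (N = 16 - 345 = -329)
f = 16 (f = -24 + 4*10 = -24 + 40 = 16)
h(O) = 6 (h(O) = -(-6) = -1*(-6) = 6)
(-2702 - 2*h(f))/(-3117 + N) = (-2702 - 2*6)/(-3117 - 329) = (-2702 - 12)/(-3446) = -2714*(-1/3446) = 1357/1723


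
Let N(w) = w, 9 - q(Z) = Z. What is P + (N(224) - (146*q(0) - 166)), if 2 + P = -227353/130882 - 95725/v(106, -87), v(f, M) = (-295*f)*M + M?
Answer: -47190710540815/50864540778 ≈ -927.77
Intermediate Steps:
q(Z) = 9 - Z
v(f, M) = M - 295*M*f (v(f, M) = -295*M*f + M = M - 295*M*f)
P = -191874861943/50864540778 (P = -2 + (-227353/130882 - 95725*(-1/(87*(1 - 295*106)))) = -2 + (-227353*1/130882 - 95725*(-1/(87*(1 - 31270)))) = -2 + (-227353/130882 - 95725/((-87*(-31269)))) = -2 + (-227353/130882 - 95725/2720403) = -2 + (-227353/130882 - 95725*1/2720403) = -2 + (-227353/130882 - 13675/388629) = -2 - 90145780387/50864540778 = -191874861943/50864540778 ≈ -3.7723)
P + (N(224) - (146*q(0) - 166)) = -191874861943/50864540778 + (224 - (146*(9 - 1*0) - 166)) = -191874861943/50864540778 + (224 - (146*(9 + 0) - 166)) = -191874861943/50864540778 + (224 - (146*9 - 166)) = -191874861943/50864540778 + (224 - (1314 - 166)) = -191874861943/50864540778 + (224 - 1*1148) = -191874861943/50864540778 + (224 - 1148) = -191874861943/50864540778 - 924 = -47190710540815/50864540778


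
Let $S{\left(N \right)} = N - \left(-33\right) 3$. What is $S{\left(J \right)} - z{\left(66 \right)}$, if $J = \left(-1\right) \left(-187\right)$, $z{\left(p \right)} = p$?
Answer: $220$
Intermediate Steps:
$J = 187$
$S{\left(N \right)} = 99 + N$ ($S{\left(N \right)} = N - -99 = N + 99 = 99 + N$)
$S{\left(J \right)} - z{\left(66 \right)} = \left(99 + 187\right) - 66 = 286 - 66 = 220$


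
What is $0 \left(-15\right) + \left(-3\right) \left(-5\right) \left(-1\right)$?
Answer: $-15$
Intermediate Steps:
$0 \left(-15\right) + \left(-3\right) \left(-5\right) \left(-1\right) = 0 + 15 \left(-1\right) = 0 - 15 = -15$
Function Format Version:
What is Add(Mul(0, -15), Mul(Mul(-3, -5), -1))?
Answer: -15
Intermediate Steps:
Add(Mul(0, -15), Mul(Mul(-3, -5), -1)) = Add(0, Mul(15, -1)) = Add(0, -15) = -15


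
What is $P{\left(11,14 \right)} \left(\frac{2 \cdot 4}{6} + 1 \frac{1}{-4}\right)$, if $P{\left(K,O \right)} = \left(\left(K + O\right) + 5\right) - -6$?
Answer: $39$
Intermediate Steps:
$P{\left(K,O \right)} = 11 + K + O$ ($P{\left(K,O \right)} = \left(5 + K + O\right) + 6 = 11 + K + O$)
$P{\left(11,14 \right)} \left(\frac{2 \cdot 4}{6} + 1 \frac{1}{-4}\right) = \left(11 + 11 + 14\right) \left(\frac{2 \cdot 4}{6} + 1 \frac{1}{-4}\right) = 36 \left(8 \cdot \frac{1}{6} + 1 \left(- \frac{1}{4}\right)\right) = 36 \left(\frac{4}{3} - \frac{1}{4}\right) = 36 \cdot \frac{13}{12} = 39$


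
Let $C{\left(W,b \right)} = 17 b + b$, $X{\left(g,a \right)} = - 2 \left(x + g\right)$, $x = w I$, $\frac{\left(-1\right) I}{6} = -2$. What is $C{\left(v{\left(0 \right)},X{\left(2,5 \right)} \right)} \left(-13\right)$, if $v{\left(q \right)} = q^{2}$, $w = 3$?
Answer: $17784$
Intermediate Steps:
$I = 12$ ($I = \left(-6\right) \left(-2\right) = 12$)
$x = 36$ ($x = 3 \cdot 12 = 36$)
$X{\left(g,a \right)} = -72 - 2 g$ ($X{\left(g,a \right)} = - 2 \left(36 + g\right) = -72 - 2 g$)
$C{\left(W,b \right)} = 18 b$
$C{\left(v{\left(0 \right)},X{\left(2,5 \right)} \right)} \left(-13\right) = 18 \left(-72 - 4\right) \left(-13\right) = 18 \left(-76\right) \left(-13\right) = \left(-1368\right) \left(-13\right) = 17784$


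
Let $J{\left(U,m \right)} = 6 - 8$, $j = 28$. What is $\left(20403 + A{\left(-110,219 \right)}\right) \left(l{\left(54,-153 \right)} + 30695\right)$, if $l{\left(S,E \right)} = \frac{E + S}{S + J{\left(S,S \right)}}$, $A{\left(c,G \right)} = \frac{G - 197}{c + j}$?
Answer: $\frac{333776862248}{533} \approx 6.2622 \cdot 10^{8}$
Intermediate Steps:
$J{\left(U,m \right)} = -2$ ($J{\left(U,m \right)} = 6 - 8 = -2$)
$A{\left(c,G \right)} = \frac{-197 + G}{28 + c}$ ($A{\left(c,G \right)} = \frac{G - 197}{c + 28} = \frac{-197 + G}{28 + c}$)
$l{\left(S,E \right)} = \frac{E + S}{-2 + S}$ ($l{\left(S,E \right)} = \frac{E + S}{S - 2} = \frac{E + S}{-2 + S}$)
$\left(20403 + A{\left(-110,219 \right)}\right) \left(l{\left(54,-153 \right)} + 30695\right) = \left(20403 + \frac{-197 + 219}{28 - 110}\right) \left(\frac{-153 + 54}{-2 + 54} + 30695\right) = \left(20403 + \frac{1}{-82} \cdot 22\right) \left(\frac{1}{52} \left(-99\right) + 30695\right) = \left(20403 - \frac{11}{41}\right) \left(\frac{1}{52} \left(-99\right) + 30695\right) = \left(20403 - \frac{11}{41}\right) \left(- \frac{99}{52} + 30695\right) = \frac{836512}{41} \cdot \frac{1596041}{52} = \frac{333776862248}{533}$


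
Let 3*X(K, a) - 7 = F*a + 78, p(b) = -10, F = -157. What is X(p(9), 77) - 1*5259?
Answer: -27781/3 ≈ -9260.3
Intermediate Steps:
X(K, a) = 85/3 - 157*a/3 (X(K, a) = 7/3 + (-157*a + 78)/3 = 7/3 + (78 - 157*a)/3 = 7/3 + (26 - 157*a/3) = 85/3 - 157*a/3)
X(p(9), 77) - 1*5259 = (85/3 - 157/3*77) - 1*5259 = (85/3 - 12089/3) - 5259 = -12004/3 - 5259 = -27781/3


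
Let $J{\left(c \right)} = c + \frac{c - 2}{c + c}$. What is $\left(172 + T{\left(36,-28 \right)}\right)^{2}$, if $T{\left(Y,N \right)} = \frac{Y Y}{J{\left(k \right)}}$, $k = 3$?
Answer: $\frac{121969936}{361} \approx 3.3787 \cdot 10^{5}$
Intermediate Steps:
$J{\left(c \right)} = c + \frac{-2 + c}{2 c}$
$T{\left(Y,N \right)} = \frac{6 Y^{2}}{19}$ ($T{\left(Y,N \right)} = \frac{Y Y}{\frac{1}{2} + 3 - \frac{1}{3}} = \frac{Y^{2}}{\frac{1}{2} + 3 - \frac{1}{3}} = \frac{Y^{2}}{\frac{19}{6}} = Y^{2} \cdot \frac{6}{19} = \frac{6 Y^{2}}{19}$)
$\left(172 + T{\left(36,-28 \right)}\right)^{2} = \left(172 + \frac{6 \cdot 36^{2}}{19}\right)^{2} = \left(172 + \frac{6}{19} \cdot 1296\right)^{2} = \left(172 + \frac{7776}{19}\right)^{2} = \left(\frac{11044}{19}\right)^{2} = \frac{121969936}{361}$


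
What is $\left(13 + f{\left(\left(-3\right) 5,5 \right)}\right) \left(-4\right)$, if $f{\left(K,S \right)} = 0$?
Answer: $-52$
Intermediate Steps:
$\left(13 + f{\left(\left(-3\right) 5,5 \right)}\right) \left(-4\right) = \left(13 + 0\right) \left(-4\right) = 13 \left(-4\right) = -52$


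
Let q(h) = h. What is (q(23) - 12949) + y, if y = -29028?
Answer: -41954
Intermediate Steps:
(q(23) - 12949) + y = (23 - 12949) - 29028 = -12926 - 29028 = -41954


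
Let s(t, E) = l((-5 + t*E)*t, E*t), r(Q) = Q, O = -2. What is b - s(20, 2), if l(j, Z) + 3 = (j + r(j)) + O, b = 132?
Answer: -1263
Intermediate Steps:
l(j, Z) = -5 + 2*j (l(j, Z) = -3 + ((j + j) - 2) = -3 + (2*j - 2) = -3 + (-2 + 2*j) = -5 + 2*j)
s(t, E) = -5 + 2*t*(-5 + E*t) (s(t, E) = -5 + 2*((-5 + t*E)*t) = -5 + 2*((-5 + E*t)*t) = -5 + 2*(t*(-5 + E*t)) = -5 + 2*t*(-5 + E*t))
b - s(20, 2) = 132 - (-5 + 2*20*(-5 + 2*20)) = 132 - (-5 + 2*20*(-5 + 40)) = 132 - (-5 + 2*20*35) = 132 - (-5 + 1400) = 132 - 1*1395 = 132 - 1395 = -1263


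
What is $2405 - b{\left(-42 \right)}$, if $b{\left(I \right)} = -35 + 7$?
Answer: $2433$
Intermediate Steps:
$b{\left(I \right)} = -28$
$2405 - b{\left(-42 \right)} = 2405 - -28 = 2405 + 28 = 2433$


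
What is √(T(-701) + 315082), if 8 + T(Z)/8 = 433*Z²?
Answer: √1702528082 ≈ 41262.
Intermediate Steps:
T(Z) = -64 + 3464*Z² (T(Z) = -64 + 8*(433*Z²) = -64 + 3464*Z²)
√(T(-701) + 315082) = √((-64 + 3464*(-701)²) + 315082) = √((-64 + 3464*491401) + 315082) = √((-64 + 1702213064) + 315082) = √(1702213000 + 315082) = √1702528082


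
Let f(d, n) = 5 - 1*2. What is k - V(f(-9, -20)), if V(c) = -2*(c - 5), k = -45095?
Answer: -45099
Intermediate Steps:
f(d, n) = 3 (f(d, n) = 5 - 2 = 3)
V(c) = 10 - 2*c (V(c) = -2*(-5 + c) = 10 - 2*c)
k - V(f(-9, -20)) = -45095 - (10 - 2*3) = -45095 - (10 - 6) = -45095 - 1*4 = -45095 - 4 = -45099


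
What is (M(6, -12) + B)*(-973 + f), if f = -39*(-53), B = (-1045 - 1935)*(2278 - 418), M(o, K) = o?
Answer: -6063816636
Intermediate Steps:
B = -5542800 (B = -2980*1860 = -5542800)
f = 2067
(M(6, -12) + B)*(-973 + f) = (6 - 5542800)*(-973 + 2067) = -5542794*1094 = -6063816636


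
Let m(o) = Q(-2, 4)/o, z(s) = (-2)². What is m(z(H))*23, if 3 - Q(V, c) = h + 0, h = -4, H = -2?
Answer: 161/4 ≈ 40.250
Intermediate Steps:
Q(V, c) = 7 (Q(V, c) = 3 - (-4 + 0) = 3 - 1*(-4) = 3 + 4 = 7)
z(s) = 4
m(o) = 7/o
m(z(H))*23 = (7/4)*23 = 161/4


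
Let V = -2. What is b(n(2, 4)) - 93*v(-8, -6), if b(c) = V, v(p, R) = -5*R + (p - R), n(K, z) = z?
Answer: -2606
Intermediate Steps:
v(p, R) = p - 6*R
b(c) = -2
b(n(2, 4)) - 93*v(-8, -6) = -2 - 93*(-8 - 6*(-6)) = -2 - 93*(-8 + 36) = -2 - 93*28 = -2 - 2604 = -2606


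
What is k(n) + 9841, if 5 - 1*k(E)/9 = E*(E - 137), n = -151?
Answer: -381506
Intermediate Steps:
k(E) = 45 - 9*E*(-137 + E) (k(E) = 45 - 9*E*(E - 137) = 45 - 9*E*(-137 + E))
k(n) + 9841 = (45 - 9*(-151)² + 1233*(-151)) + 9841 = (45 - 9*22801 - 186183) + 9841 = (45 - 205209 - 186183) + 9841 = -391347 + 9841 = -381506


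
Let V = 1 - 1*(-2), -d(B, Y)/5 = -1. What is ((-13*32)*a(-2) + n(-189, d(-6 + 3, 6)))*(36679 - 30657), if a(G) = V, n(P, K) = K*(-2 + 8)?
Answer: -7334796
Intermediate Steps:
d(B, Y) = 5 (d(B, Y) = -5*(-1) = 5)
n(P, K) = 6*K (n(P, K) = K*6 = 6*K)
V = 3 (V = 1 + 2 = 3)
a(G) = 3
((-13*32)*a(-2) + n(-189, d(-6 + 3, 6)))*(36679 - 30657) = (-13*32*3 + 6*5)*(36679 - 30657) = (-416*3 + 30)*6022 = (-1248 + 30)*6022 = -1218*6022 = -7334796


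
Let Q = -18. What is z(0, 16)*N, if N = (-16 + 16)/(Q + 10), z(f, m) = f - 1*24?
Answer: 0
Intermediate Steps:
z(f, m) = -24 + f (z(f, m) = f - 24 = -24 + f)
N = 0 (N = (-16 + 16)/(-18 + 10) = 0/(-8) = 0*(-1/8) = 0)
z(0, 16)*N = (-24 + 0)*0 = -24*0 = 0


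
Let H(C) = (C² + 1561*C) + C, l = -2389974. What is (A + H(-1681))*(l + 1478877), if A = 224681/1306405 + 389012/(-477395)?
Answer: -22733358012718913666304/124734242995 ≈ -1.8225e+11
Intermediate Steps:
A = -80189127173/124734242995 (A = 224681*(1/1306405) + 389012*(-1/477395) = 224681/1306405 - 389012/477395 = -80189127173/124734242995 ≈ -0.64288)
H(C) = C² + 1562*C
(A + H(-1681))*(l + 1478877) = (-80189127173/124734242995 - 1681*(1562 - 1681))*(-2389974 + 1478877) = (-80189127173/124734242995 - 1681*(-119))*(-911097) = (-80189127173/124734242995 + 200039)*(-911097) = (24951633045349632/124734242995)*(-911097) = -22733358012718913666304/124734242995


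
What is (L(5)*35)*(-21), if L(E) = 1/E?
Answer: -147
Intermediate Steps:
(L(5)*35)*(-21) = (35/5)*(-21) = ((⅕)*35)*(-21) = 7*(-21) = -147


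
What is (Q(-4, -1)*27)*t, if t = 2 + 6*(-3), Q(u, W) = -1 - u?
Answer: -1296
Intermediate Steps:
t = -16 (t = 2 - 18 = -16)
(Q(-4, -1)*27)*t = ((-1 - 1*(-4))*27)*(-16) = ((-1 + 4)*27)*(-16) = (3*27)*(-16) = 81*(-16) = -1296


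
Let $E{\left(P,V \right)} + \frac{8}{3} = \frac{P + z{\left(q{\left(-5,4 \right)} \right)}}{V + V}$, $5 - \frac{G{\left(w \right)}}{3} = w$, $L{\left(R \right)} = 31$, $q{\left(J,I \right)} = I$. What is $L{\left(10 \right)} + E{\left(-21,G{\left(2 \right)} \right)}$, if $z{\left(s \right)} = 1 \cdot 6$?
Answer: $\frac{55}{2} \approx 27.5$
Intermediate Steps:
$z{\left(s \right)} = 6$
$G{\left(w \right)} = 15 - 3 w$
$E{\left(P,V \right)} = - \frac{8}{3} + \frac{6 + P}{2 V}$ ($E{\left(P,V \right)} = - \frac{8}{3} + \frac{P + 6}{V + V} = - \frac{8}{3} + \frac{6 + P}{2 V}$)
$L{\left(10 \right)} + E{\left(-21,G{\left(2 \right)} \right)} = 31 + \frac{18 - 16 \left(15 - 6\right) + 3 \left(-21\right)}{6 \left(15 - 6\right)} = 31 + \frac{18 - 16 \left(15 - 6\right) - 63}{6 \left(15 - 6\right)} = 31 + \frac{18 - 144 - 63}{6 \cdot 9} = 31 + \frac{1}{6} \cdot \frac{1}{9} \left(18 - 144 - 63\right) = 31 + \frac{1}{6} \cdot \frac{1}{9} \left(-189\right) = 31 - \frac{7}{2} = \frac{55}{2}$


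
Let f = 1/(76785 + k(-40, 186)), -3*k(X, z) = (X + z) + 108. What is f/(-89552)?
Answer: -3/20606004752 ≈ -1.4559e-10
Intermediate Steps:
k(X, z) = -36 - X/3 - z/3 (k(X, z) = -((X + z) + 108)/3 = -(108 + X + z)/3 = -36 - X/3 - z/3)
f = 3/230101 (f = 1/(76785 + (-36 - ⅓*(-40) - ⅓*186)) = 1/(76785 + (-36 + 40/3 - 62)) = 1/(76785 - 254/3) = 1/(230101/3) = 3/230101 ≈ 1.3038e-5)
f/(-89552) = (3/230101)/(-89552) = (3/230101)*(-1/89552) = -3/20606004752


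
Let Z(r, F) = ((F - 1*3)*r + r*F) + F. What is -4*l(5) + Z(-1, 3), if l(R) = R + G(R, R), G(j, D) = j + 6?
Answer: -64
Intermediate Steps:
G(j, D) = 6 + j
l(R) = 6 + 2*R (l(R) = R + (6 + R) = 6 + 2*R)
Z(r, F) = F + F*r + r*(-3 + F) (Z(r, F) = ((F - 3)*r + F*r) + F = ((-3 + F)*r + F*r) + F = (r*(-3 + F) + F*r) + F = (F*r + r*(-3 + F)) + F = F + F*r + r*(-3 + F))
-4*l(5) + Z(-1, 3) = -4*(6 + 2*5) + (3 - 3*(-1) + 2*3*(-1)) = -4*(6 + 10) + (3 + 3 - 6) = -4*16 + 0 = -64 + 0 = -64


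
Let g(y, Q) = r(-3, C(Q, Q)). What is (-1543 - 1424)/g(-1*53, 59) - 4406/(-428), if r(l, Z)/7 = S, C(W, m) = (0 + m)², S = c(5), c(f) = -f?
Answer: 712043/7490 ≈ 95.066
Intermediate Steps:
S = -5 (S = -1*5 = -5)
C(W, m) = m²
r(l, Z) = -35 (r(l, Z) = 7*(-5) = -35)
g(y, Q) = -35
(-1543 - 1424)/g(-1*53, 59) - 4406/(-428) = (-1543 - 1424)/(-35) - 4406/(-428) = -2967*(-1/35) - 4406*(-1/428) = 2967/35 + 2203/214 = 712043/7490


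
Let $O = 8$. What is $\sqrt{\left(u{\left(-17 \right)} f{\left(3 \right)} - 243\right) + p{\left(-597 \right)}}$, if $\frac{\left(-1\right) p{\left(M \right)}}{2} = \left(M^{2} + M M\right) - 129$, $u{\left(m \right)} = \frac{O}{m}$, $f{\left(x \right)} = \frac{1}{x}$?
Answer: $\frac{i \sqrt{3708040629}}{51} \approx 1194.0 i$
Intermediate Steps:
$u{\left(m \right)} = \frac{8}{m}$
$p{\left(M \right)} = 258 - 4 M^{2}$ ($p{\left(M \right)} = - 2 \left(\left(M^{2} + M M\right) - 129\right) = - 2 \left(\left(M^{2} + M^{2}\right) - 129\right) = - 2 \left(2 M^{2} - 129\right) = - 2 \left(-129 + 2 M^{2}\right) = 258 - 4 M^{2}$)
$\sqrt{\left(u{\left(-17 \right)} f{\left(3 \right)} - 243\right) + p{\left(-597 \right)}} = \sqrt{\left(\frac{8 \frac{1}{-17}}{3} - 243\right) + \left(258 - 4 \left(-597\right)^{2}\right)} = \sqrt{\left(8 \left(- \frac{1}{17}\right) \frac{1}{3} - 243\right) + \left(258 - 1425636\right)} = \sqrt{\left(\left(- \frac{8}{17}\right) \frac{1}{3} - 243\right) + \left(258 - 1425636\right)} = \sqrt{\left(- \frac{8}{51} - 243\right) - 1425378} = \sqrt{- \frac{12401}{51} - 1425378} = \sqrt{- \frac{72706679}{51}} = \frac{i \sqrt{3708040629}}{51}$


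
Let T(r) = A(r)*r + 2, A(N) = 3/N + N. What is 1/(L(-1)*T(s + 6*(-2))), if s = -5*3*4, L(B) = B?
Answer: -1/5189 ≈ -0.00019272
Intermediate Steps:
A(N) = N + 3/N
s = -60 (s = -15*4 = -60)
T(r) = 2 + r*(r + 3/r) (T(r) = (r + 3/r)*r + 2 = r*(r + 3/r) + 2 = 2 + r*(r + 3/r))
1/(L(-1)*T(s + 6*(-2))) = 1/(-(5 + (-60 + 6*(-2))²)) = 1/(-(5 + (-60 - 12)²)) = 1/(-(5 + (-72)²)) = 1/(-(5 + 5184)) = 1/(-1*5189) = 1/(-5189) = -1/5189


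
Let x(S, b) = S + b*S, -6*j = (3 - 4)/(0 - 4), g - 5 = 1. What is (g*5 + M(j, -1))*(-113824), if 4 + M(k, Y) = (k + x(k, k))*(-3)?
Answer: -17923723/6 ≈ -2.9873e+6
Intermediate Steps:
g = 6 (g = 5 + 1 = 6)
j = -1/24 (j = -(3 - 4)/(6*(0 - 4)) = -(-1)/(6*(-4)) = -(-1)*(-1)/(6*4) = -⅙*¼ = -1/24 ≈ -0.041667)
x(S, b) = S + S*b
M(k, Y) = -4 - 3*k - 3*k*(1 + k) (M(k, Y) = -4 + (k + k*(1 + k))*(-3) = -4 + (-3*k - 3*k*(1 + k)) = -4 - 3*k - 3*k*(1 + k))
(g*5 + M(j, -1))*(-113824) = (6*5 + (-4 - 6*(-1/24) - 3*(-1/24)²))*(-113824) = (30 + (-4 + ¼ - 3*1/576))*(-113824) = (30 + (-4 + ¼ - 1/192))*(-113824) = (30 - 721/192)*(-113824) = (5039/192)*(-113824) = -17923723/6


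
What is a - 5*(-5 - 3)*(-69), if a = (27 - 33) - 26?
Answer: -2792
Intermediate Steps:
a = -32 (a = -6 - 26 = -32)
a - 5*(-5 - 3)*(-69) = -32 - 5*(-5 - 3)*(-69) = -32 - 5*(-8)*(-69) = -32 + 40*(-69) = -32 - 2760 = -2792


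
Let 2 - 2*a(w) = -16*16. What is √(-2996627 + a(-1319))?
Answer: I*√2996498 ≈ 1731.0*I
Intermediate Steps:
a(w) = 129 (a(w) = 1 - (-8)*16 = 1 - ½*(-256) = 1 + 128 = 129)
√(-2996627 + a(-1319)) = √(-2996627 + 129) = √(-2996498) = I*√2996498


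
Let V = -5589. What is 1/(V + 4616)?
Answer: -1/973 ≈ -0.0010277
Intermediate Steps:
1/(V + 4616) = 1/(-5589 + 4616) = 1/(-973) = -1/973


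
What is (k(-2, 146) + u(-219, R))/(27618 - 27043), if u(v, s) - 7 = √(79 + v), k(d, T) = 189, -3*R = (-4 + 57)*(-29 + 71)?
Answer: 196/575 + 2*I*√35/575 ≈ 0.34087 + 0.020578*I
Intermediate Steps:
R = -742 (R = -(-4 + 57)*(-29 + 71)/3 = -53*42/3 = -⅓*2226 = -742)
u(v, s) = 7 + √(79 + v)
(k(-2, 146) + u(-219, R))/(27618 - 27043) = (189 + (7 + √(79 - 219)))/(27618 - 27043) = (189 + (7 + √(-140)))/575 = (189 + (7 + 2*I*√35))*(1/575) = (196 + 2*I*√35)*(1/575) = 196/575 + 2*I*√35/575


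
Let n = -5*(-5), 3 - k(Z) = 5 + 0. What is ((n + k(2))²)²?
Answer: 279841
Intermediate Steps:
k(Z) = -2 (k(Z) = 3 - (5 + 0) = 3 - 1*5 = 3 - 5 = -2)
n = 25
((n + k(2))²)² = ((25 - 2)²)² = (23²)² = 529² = 279841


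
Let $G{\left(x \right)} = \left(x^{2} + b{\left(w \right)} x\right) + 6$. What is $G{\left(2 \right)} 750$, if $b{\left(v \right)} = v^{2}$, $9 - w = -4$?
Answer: $261000$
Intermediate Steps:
$w = 13$ ($w = 9 - -4 = 9 + 4 = 13$)
$G{\left(x \right)} = 6 + x^{2} + 169 x$ ($G{\left(x \right)} = \left(x^{2} + 13^{2} x\right) + 6 = \left(x^{2} + 169 x\right) + 6 = 6 + x^{2} + 169 x$)
$G{\left(2 \right)} 750 = \left(6 + 2^{2} + 169 \cdot 2\right) 750 = \left(6 + 4 + 338\right) 750 = 348 \cdot 750 = 261000$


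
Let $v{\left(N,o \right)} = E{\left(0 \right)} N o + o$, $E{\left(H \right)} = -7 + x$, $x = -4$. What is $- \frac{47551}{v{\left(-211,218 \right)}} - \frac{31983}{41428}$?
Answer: $- \frac{2269951187}{2621335986} \approx -0.86595$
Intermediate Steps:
$E{\left(H \right)} = -11$ ($E{\left(H \right)} = -7 - 4 = -11$)
$v{\left(N,o \right)} = o - 11 N o$ ($v{\left(N,o \right)} = - 11 N o + o = o - 11 N o$)
$- \frac{47551}{v{\left(-211,218 \right)}} - \frac{31983}{41428} = - \frac{47551}{218 \left(1 - -2321\right)} - \frac{31983}{41428} = - \frac{47551}{218 \left(1 + 2321\right)} - \frac{31983}{41428} = - \frac{47551}{218 \cdot 2322} - \frac{31983}{41428} = - \frac{47551}{506196} - \frac{31983}{41428} = - \frac{2269951187}{2621335986}$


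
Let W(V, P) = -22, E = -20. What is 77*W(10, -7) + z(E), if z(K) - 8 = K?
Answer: -1706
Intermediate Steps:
z(K) = 8 + K
77*W(10, -7) + z(E) = 77*(-22) + (8 - 20) = -1694 - 12 = -1706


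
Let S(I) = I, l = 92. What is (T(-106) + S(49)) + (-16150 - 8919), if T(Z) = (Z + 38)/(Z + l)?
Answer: -175106/7 ≈ -25015.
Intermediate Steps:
T(Z) = (38 + Z)/(92 + Z) (T(Z) = (Z + 38)/(Z + 92) = (38 + Z)/(92 + Z))
(T(-106) + S(49)) + (-16150 - 8919) = ((38 - 106)/(92 - 106) + 49) + (-16150 - 8919) = (-68/(-14) + 49) - 25069 = (-1/14*(-68) + 49) - 25069 = (34/7 + 49) - 25069 = 377/7 - 25069 = -175106/7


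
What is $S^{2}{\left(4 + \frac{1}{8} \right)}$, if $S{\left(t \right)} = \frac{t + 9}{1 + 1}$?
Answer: $\frac{11025}{256} \approx 43.066$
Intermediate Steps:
$S{\left(t \right)} = \frac{9}{2} + \frac{t}{2}$ ($S{\left(t \right)} = \frac{9 + t}{2} = \left(9 + t\right) \frac{1}{2} = \frac{9}{2} + \frac{t}{2}$)
$S^{2}{\left(4 + \frac{1}{8} \right)} = \left(\frac{9}{2} + \frac{4 + \frac{1}{8}}{2}\right)^{2} = \left(\frac{9}{2} + \frac{1}{2} \cdot \frac{33}{8}\right)^{2} = \left(\frac{9}{2} + \frac{33}{16}\right)^{2} = \left(\frac{105}{16}\right)^{2} = \frac{11025}{256}$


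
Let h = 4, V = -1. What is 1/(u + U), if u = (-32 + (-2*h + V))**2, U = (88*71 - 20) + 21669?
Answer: 1/29578 ≈ 3.3809e-5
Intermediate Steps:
U = 27897 (U = (6248 - 20) + 21669 = 6228 + 21669 = 27897)
u = 1681 (u = (-32 + (-2*4 - 1))**2 = (-32 + (-8 - 1))**2 = (-32 - 9)**2 = (-41)**2 = 1681)
1/(u + U) = 1/(1681 + 27897) = 1/29578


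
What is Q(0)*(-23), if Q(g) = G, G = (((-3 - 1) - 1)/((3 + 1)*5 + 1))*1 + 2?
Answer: -851/21 ≈ -40.524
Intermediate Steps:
G = 37/21 (G = ((-4 - 1)/(4*5 + 1))*1 + 2 = -5/(20 + 1)*1 + 2 = -5/21*1 + 2 = -5/21 + 2 = 37/21 ≈ 1.7619)
Q(g) = 37/21
Q(0)*(-23) = (37/21)*(-23) = -851/21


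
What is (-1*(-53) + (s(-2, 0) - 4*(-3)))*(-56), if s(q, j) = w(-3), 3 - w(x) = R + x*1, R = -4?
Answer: -4200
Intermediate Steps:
w(x) = 7 - x (w(x) = 3 - (-4 + x*1) = 3 - (-4 + x) = 3 + (4 - x) = 7 - x)
s(q, j) = 10 (s(q, j) = 7 - 1*(-3) = 7 + 3 = 10)
(-1*(-53) + (s(-2, 0) - 4*(-3)))*(-56) = (-1*(-53) + (10 - 4*(-3)))*(-56) = (53 + (10 + 12))*(-56) = (53 + 22)*(-56) = 75*(-56) = -4200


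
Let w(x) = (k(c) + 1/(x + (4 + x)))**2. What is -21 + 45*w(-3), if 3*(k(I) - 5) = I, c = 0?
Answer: 3561/4 ≈ 890.25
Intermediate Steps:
k(I) = 5 + I/3
w(x) = (5 + 1/(4 + 2*x))**2 (w(x) = ((5 + (1/3)*0) + 1/(x + (4 + x)))**2 = ((5 + 0) + 1/(4 + 2*x))**2 = (5 + 1/(4 + 2*x))**2)
-21 + 45*w(-3) = -21 + 45*((21 + 10*(-3))**2/(4*(2 - 3)**2)) = -21 + 45*((1/4)*(21 - 30)**2/(-1)**2) = -21 + 45*((1/4)*1*(-9)**2) = -21 + 45*((1/4)*1*81) = -21 + 45*(81/4) = -21 + 3645/4 = 3561/4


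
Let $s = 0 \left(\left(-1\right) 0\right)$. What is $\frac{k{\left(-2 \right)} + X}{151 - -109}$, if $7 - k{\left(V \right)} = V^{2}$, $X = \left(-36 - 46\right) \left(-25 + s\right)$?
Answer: $\frac{2053}{260} \approx 7.8962$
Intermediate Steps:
$s = 0$ ($s = 0 \cdot 0 = 0$)
$X = 2050$ ($X = \left(-36 - 46\right) \left(-25 + 0\right) = \left(-82\right) \left(-25\right) = 2050$)
$k{\left(V \right)} = 7 - V^{2}$
$\frac{k{\left(-2 \right)} + X}{151 - -109} = \frac{\left(7 - \left(-2\right)^{2}\right) + 2050}{151 - -109} = \frac{\left(7 - 4\right) + 2050}{151 + 109} = \frac{\left(7 - 4\right) + 2050}{260} = \frac{3 + 2050}{260} = \frac{1}{260} \cdot 2053 = \frac{2053}{260}$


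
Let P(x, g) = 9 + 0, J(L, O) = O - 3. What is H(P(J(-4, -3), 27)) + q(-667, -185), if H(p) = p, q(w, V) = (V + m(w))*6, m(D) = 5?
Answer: -1071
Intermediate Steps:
q(w, V) = 30 + 6*V (q(w, V) = (V + 5)*6 = (5 + V)*6 = 30 + 6*V)
J(L, O) = -3 + O
P(x, g) = 9
H(P(J(-4, -3), 27)) + q(-667, -185) = 9 + (30 + 6*(-185)) = 9 + (30 - 1110) = 9 - 1080 = -1071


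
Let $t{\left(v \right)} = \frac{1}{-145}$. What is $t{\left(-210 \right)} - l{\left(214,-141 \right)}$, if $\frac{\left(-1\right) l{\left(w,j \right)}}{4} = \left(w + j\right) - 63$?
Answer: $\frac{5799}{145} \approx 39.993$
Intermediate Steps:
$l{\left(w,j \right)} = 252 - 4 j - 4 w$ ($l{\left(w,j \right)} = - 4 \left(\left(w + j\right) - 63\right) = - 4 \left(\left(j + w\right) - 63\right) = - 4 \left(-63 + j + w\right) = 252 - 4 j - 4 w$)
$t{\left(v \right)} = - \frac{1}{145}$
$t{\left(-210 \right)} - l{\left(214,-141 \right)} = - \frac{1}{145} - \left(252 - -564 - 856\right) = - \frac{1}{145} - \left(252 + 564 - 856\right) = - \frac{1}{145} - -40 = - \frac{1}{145} + 40 = \frac{5799}{145}$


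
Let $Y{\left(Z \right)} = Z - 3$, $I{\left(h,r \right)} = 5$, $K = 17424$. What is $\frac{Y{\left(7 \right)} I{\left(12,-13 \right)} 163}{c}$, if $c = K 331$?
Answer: $\frac{815}{1441836} \approx 0.00056525$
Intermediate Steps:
$Y{\left(Z \right)} = -3 + Z$
$c = 5767344$ ($c = 17424 \cdot 331 = 5767344$)
$\frac{Y{\left(7 \right)} I{\left(12,-13 \right)} 163}{c} = \frac{\left(-3 + 7\right) 5 \cdot 163}{5767344} = 4 \cdot 5 \cdot 163 \cdot \frac{1}{5767344} = 20 \cdot 163 \cdot \frac{1}{5767344} = 3260 \cdot \frac{1}{5767344} = \frac{815}{1441836}$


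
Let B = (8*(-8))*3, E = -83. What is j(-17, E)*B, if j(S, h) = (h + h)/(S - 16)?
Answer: -10624/11 ≈ -965.82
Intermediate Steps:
j(S, h) = 2*h/(-16 + S) (j(S, h) = (2*h)/(-16 + S) = 2*h/(-16 + S))
B = -192 (B = -64*3 = -192)
j(-17, E)*B = (2*(-83)/(-16 - 17))*(-192) = (2*(-83)/(-33))*(-192) = (2*(-83)*(-1/33))*(-192) = (166/33)*(-192) = -10624/11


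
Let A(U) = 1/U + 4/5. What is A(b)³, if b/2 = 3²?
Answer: 456533/729000 ≈ 0.62625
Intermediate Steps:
b = 18 (b = 2*3² = 2*9 = 18)
A(U) = ⅘ + 1/U (A(U) = 1/U + 4*(⅕) = 1/U + ⅘ = ⅘ + 1/U)
A(b)³ = (⅘ + 1/18)³ = (77/90)³ = 456533/729000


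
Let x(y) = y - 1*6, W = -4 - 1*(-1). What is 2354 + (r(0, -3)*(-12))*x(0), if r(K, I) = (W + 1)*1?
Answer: 2210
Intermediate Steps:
W = -3 (W = -4 + 1 = -3)
x(y) = -6 + y (x(y) = y - 6 = -6 + y)
r(K, I) = -2 (r(K, I) = (-3 + 1)*1 = -2*1 = -2)
2354 + (r(0, -3)*(-12))*x(0) = 2354 + (-2*(-12))*(-6 + 0) = 2354 + 24*(-6) = 2354 - 144 = 2210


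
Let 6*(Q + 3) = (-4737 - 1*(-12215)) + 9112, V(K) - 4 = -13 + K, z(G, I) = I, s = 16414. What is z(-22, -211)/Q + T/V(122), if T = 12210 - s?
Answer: -11635291/312106 ≈ -37.280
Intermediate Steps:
V(K) = -9 + K (V(K) = 4 + (-13 + K) = -9 + K)
Q = 2762 (Q = -3 + ((-4737 - 1*(-12215)) + 9112)/6 = -3 + ((-4737 + 12215) + 9112)/6 = -3 + (7478 + 9112)/6 = -3 + (1/6)*16590 = -3 + 2765 = 2762)
T = -4204 (T = 12210 - 1*16414 = 12210 - 16414 = -4204)
z(-22, -211)/Q + T/V(122) = -211/2762 - 4204/(-9 + 122) = -211*1/2762 - 4204/113 = -211/2762 - 4204*1/113 = -211/2762 - 4204/113 = -11635291/312106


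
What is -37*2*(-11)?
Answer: 814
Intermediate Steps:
-37*2*(-11) = -74*(-11) = 814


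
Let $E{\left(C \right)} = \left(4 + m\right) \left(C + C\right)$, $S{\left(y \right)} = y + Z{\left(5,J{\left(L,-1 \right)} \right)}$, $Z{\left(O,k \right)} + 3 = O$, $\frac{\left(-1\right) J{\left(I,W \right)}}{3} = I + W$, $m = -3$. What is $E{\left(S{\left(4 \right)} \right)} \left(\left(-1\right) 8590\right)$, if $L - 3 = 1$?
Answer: $-103080$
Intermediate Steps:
$L = 4$ ($L = 3 + 1 = 4$)
$J{\left(I,W \right)} = - 3 I - 3 W$ ($J{\left(I,W \right)} = - 3 \left(I + W\right) = - 3 I - 3 W$)
$Z{\left(O,k \right)} = -3 + O$
$S{\left(y \right)} = 2 + y$ ($S{\left(y \right)} = y + \left(-3 + 5\right) = y + 2 = 2 + y$)
$E{\left(C \right)} = 2 C$ ($E{\left(C \right)} = \left(4 - 3\right) \left(C + C\right) = 1 \cdot 2 C = 2 C$)
$E{\left(S{\left(4 \right)} \right)} \left(\left(-1\right) 8590\right) = 2 \left(2 + 4\right) \left(\left(-1\right) 8590\right) = 2 \cdot 6 \left(-8590\right) = 12 \left(-8590\right) = -103080$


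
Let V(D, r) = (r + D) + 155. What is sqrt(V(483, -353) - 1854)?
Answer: I*sqrt(1569) ≈ 39.611*I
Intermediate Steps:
V(D, r) = 155 + D + r (V(D, r) = (D + r) + 155 = 155 + D + r)
sqrt(V(483, -353) - 1854) = sqrt((155 + 483 - 353) - 1854) = sqrt(285 - 1854) = sqrt(-1569) = I*sqrt(1569)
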